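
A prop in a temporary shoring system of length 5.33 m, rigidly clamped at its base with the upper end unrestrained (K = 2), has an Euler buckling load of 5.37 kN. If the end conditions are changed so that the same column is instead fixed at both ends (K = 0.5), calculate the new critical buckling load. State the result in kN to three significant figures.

P_cr ∝ 1/K², so P_cr,new = P_cr,old × (K_old/K_new)² = 5.37 × (2/0.5)²
= 5.37 × 16.00 = 85.9 kN

P_cr ≈ 85.9 kN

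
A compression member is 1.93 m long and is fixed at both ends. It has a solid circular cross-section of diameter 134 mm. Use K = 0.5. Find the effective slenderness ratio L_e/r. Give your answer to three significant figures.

For a solid circle r = d/4 = 134/4 = 33.50 mm
L_e = K·L = 0.5 × 1.93 m = 0.9650 m = 965.00 mm
λ = L_e / r_min = 965.00 / 33.50 = 28.8

λ ≈ 28.8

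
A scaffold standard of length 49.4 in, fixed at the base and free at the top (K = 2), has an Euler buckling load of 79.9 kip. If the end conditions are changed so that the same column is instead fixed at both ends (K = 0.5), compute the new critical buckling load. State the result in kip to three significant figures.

P_cr ≈ 1280 kip

P_cr ∝ 1/K², so P_cr,new = P_cr,old × (K_old/K_new)² = 79.9 × (2/0.5)²
= 79.9 × 16.00 = 1280 kip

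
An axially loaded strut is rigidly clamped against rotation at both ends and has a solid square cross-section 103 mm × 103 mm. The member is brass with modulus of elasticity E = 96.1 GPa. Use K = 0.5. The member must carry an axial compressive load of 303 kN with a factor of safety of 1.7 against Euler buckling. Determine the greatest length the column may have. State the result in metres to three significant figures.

L_max ≈ 8.31 m

I = a⁴/12 = 103⁴/12 = 9.379×10^6 mm⁴
I = 9.379×10^-6 m⁴
Required critical load P_cr = n·P = 1.7 × 303 = 515.1 kN = 5.151×10^5 N
From P_cr = π²EI/(K·L)²:  L = (1/K)·√(π²EI/P_cr) = (1/0.5)·√(π²×9.61×10^10×9.379×10^-6/5.151×10^5)
L = 8.31 m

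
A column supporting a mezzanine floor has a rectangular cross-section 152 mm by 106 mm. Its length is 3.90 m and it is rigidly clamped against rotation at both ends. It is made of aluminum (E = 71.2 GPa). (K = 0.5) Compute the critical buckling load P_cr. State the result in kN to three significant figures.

P_cr ≈ 2790 kN

Buckling occurs about the weak axis: I_min = h·b³/12 with b = 106 mm (the shorter side).
I_min = 152×106³/12 = 1.509×10^7 mm⁴
I = 1.509×10^7 mm⁴ = 1.509×10^-5 m⁴
Effective length L_e = K·L = 0.5 × 3.90 = 1.950 m
P_cr = π²EI / L_e² = π² × 71.2×10⁹ × 1.509×10^-5 / 1.950² = 2.788×10^6 N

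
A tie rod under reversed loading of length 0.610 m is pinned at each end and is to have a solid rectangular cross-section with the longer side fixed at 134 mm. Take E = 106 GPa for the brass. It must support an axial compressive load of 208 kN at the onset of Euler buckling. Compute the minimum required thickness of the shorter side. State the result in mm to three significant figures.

L_e = K·L = 1 × 0.610 = 0.6100 m
Required I = P_cr·L_e²/(π²E) = 2.080×10^5 × 0.6100² / (π² × 1.06×10^11) = 7.398×10^-8 m⁴
I_req = 7.398×10^4 mm⁴
Rectangle, weak axis: I_min = h·b³/12 with h = 134 mm fixed  ⇒  b = (12I/h)^(1/3) = 18.8 mm

b ≈ 18.8 mm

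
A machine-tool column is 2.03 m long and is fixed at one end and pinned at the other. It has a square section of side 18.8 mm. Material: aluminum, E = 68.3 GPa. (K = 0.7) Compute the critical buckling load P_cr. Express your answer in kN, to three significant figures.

I = a⁴/12 = 18.8⁴/12 = 1.041×10^4 mm⁴
I = 1.041×10^4 mm⁴ = 1.041×10^-8 m⁴
Effective length L_e = K·L = 0.7 × 2.03 = 1.421 m
P_cr = π²EI / L_e² = π² × 68.3×10⁹ × 1.041×10^-8 / 1.421² = 3.475×10^3 N

P_cr ≈ 3.48 kN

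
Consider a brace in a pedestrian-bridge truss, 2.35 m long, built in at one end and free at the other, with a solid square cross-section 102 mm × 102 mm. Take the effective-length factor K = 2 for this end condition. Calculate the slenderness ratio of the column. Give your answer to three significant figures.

λ ≈ 160

For a square r = a/√12 = 102/√12 = 29.44 mm
L_e = K·L = 2 × 2.35 m = 4.700 m = 4700.0 mm
λ = L_e / r_min = 4700.0 / 29.44 = 160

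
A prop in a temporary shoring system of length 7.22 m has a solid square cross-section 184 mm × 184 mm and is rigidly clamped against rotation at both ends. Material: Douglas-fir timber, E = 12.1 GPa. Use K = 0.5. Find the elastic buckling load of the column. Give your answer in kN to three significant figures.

I = a⁴/12 = 184⁴/12 = 9.552×10^7 mm⁴
I = 9.552×10^7 mm⁴ = 9.552×10^-5 m⁴
Effective length L_e = K·L = 0.5 × 7.22 = 3.610 m
P_cr = π²EI / L_e² = π² × 12.1×10⁹ × 9.552×10^-5 / 3.610² = 8.753×10^5 N

P_cr ≈ 875 kN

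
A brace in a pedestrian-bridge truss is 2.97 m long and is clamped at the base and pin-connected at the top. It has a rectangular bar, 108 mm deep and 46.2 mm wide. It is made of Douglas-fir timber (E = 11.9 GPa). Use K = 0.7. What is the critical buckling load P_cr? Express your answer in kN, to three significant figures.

Buckling occurs about the weak axis: I_min = h·b³/12 with b = 46.2 mm (the shorter side).
I_min = 108×46.2³/12 = 8.875×10^5 mm⁴
I = 8.875×10^5 mm⁴ = 8.875×10^-7 m⁴
Effective length L_e = K·L = 0.7 × 2.97 = 2.079 m
P_cr = π²EI / L_e² = π² × 11.9×10⁹ × 8.875×10^-7 / 2.079² = 2.412×10^4 N

P_cr ≈ 24.1 kN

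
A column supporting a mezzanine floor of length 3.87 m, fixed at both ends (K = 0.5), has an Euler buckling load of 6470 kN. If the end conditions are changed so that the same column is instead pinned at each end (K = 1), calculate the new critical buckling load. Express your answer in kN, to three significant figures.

P_cr ∝ 1/K², so P_cr,new = P_cr,old × (K_old/K_new)² = 6470 × (0.5/1)²
= 6470 × 0.2500 = 1620 kN

P_cr ≈ 1620 kN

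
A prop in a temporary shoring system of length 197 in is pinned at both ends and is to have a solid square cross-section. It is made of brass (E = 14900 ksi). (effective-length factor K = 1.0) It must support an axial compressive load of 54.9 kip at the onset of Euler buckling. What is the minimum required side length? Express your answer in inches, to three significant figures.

a ≈ 3.63 in

L_e = K·L = 1 × 197 = 197.0 in
Required I = P_cr·L_e²/(π²E) = 5.490×10^4 × 197.0² / (π² × 1.49×10^7) = 14.49 in⁴
Solid square: I = a⁴/12  ⇒  a = (12I)^(1/4) = (12×14.49)^(1/4) = 3.63 in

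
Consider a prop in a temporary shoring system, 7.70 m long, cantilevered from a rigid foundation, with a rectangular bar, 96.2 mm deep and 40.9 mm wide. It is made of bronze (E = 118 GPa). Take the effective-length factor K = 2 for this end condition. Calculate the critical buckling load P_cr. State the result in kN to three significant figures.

Buckling occurs about the weak axis: I_min = h·b³/12 with b = 40.9 mm (the shorter side).
I_min = 96.2×40.9³/12 = 5.485×10^5 mm⁴
I = 5.485×10^5 mm⁴ = 5.485×10^-7 m⁴
Effective length L_e = K·L = 2 × 7.70 = 15.40 m
P_cr = π²EI / L_e² = π² × 118×10⁹ × 5.485×10^-7 / 15.40² = 2.693×10^3 N

P_cr ≈ 2.69 kN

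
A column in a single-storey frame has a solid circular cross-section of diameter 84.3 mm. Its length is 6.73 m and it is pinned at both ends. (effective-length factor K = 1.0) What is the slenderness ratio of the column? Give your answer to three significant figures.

I = πd⁴/64 = π×84.3⁴/64 = 2.479×10^6 mm⁴
A = 5.581×10^3 mm²;  r_min = √(I/A) = √(2.479×10^6/5.581×10^3) = 21.08 mm
L_e = K·L = 1 × 6.73 m = 6.730 m = 6730.0 mm
λ = L_e / r_min = 6730.0 / 21.08 = 319

λ ≈ 319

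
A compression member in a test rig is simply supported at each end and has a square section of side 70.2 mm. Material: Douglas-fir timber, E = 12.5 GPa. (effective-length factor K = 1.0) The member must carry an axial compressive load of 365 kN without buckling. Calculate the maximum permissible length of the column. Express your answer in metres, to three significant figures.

I = a⁴/12 = 70.2⁴/12 = 2.024×10^6 mm⁴
I = 2.024×10^-6 m⁴
At the buckling limit P_cr = P = 3.650×10^5 N
From P_cr = π²EI/(K·L)²:  L = (1/K)·√(π²EI/P_cr) = (1/1)·√(π²×1.25×10^10×2.024×10^-6/3.650×10^5)
L = 0.827 m

L_max ≈ 0.827 m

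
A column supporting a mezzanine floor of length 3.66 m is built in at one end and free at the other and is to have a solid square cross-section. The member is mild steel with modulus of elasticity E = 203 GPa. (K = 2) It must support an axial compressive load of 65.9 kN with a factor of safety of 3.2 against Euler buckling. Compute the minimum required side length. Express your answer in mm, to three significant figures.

Required P_cr = n·P = 3.2 × 65.9 = 210.9 kN
L_e = K·L = 2 × 3.66 = 7.320 m
Required I = P_cr·L_e²/(π²E) = 2.109×10^5 × 7.320² / (π² × 2.03×10^11) = 5.640×10^-6 m⁴
I_req = 5.640×10^6 mm⁴
Solid square: I = a⁴/12  ⇒  a = (12I)^(1/4) = (12×5.640×10^6)^(1/4) = 90.7 mm

a ≈ 90.7 mm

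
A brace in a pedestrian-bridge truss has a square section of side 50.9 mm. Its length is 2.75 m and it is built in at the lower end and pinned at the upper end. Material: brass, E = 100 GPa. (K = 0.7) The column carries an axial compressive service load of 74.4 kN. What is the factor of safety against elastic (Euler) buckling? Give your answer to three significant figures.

n ≈ 2.00

I = a⁴/12 = 50.9⁴/12 = 5.594×10^5 mm⁴
I = 5.594×10^5 mm⁴ = 5.594×10^-7 m⁴
Effective length L_e = K·L = 0.7 × 2.75 = 1.925 m
P_cr = π²EI / L_e² = π² × 100×10⁹ × 5.594×10^-7 / 1.925² = 1.490×10^5 N
Factor of safety n = P_cr / P = 148.98 / 74.4 = 2.00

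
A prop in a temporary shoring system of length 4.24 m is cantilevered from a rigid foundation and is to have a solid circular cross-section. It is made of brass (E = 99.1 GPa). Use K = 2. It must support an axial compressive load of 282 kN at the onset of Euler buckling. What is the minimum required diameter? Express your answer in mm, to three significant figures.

d ≈ 143 mm

L_e = K·L = 2 × 4.24 = 8.480 m
Required I = P_cr·L_e²/(π²E) = 2.820×10^5 × 8.480² / (π² × 9.91×10^10) = 2.073×10^-5 m⁴
I_req = 2.073×10^7 mm⁴
Solid circle: I = πd⁴/64  ⇒  d = (64I/π)^(1/4) = (64×2.073×10^7/π)^(1/4) = 143 mm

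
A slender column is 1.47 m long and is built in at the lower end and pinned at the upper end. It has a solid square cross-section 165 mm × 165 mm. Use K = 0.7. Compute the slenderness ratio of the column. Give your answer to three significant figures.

For a square r = a/√12 = 165/√12 = 47.63 mm
L_e = K·L = 0.7 × 1.47 m = 1.029 m = 1029.0 mm
λ = L_e / r_min = 1029.0 / 47.63 = 21.6

λ ≈ 21.6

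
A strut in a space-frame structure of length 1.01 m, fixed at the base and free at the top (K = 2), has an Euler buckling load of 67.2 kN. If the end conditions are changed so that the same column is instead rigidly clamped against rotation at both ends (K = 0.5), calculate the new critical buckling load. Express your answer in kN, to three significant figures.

P_cr ∝ 1/K², so P_cr,new = P_cr,old × (K_old/K_new)² = 67.2 × (2/0.5)²
= 67.2 × 16.00 = 1080 kN

P_cr ≈ 1080 kN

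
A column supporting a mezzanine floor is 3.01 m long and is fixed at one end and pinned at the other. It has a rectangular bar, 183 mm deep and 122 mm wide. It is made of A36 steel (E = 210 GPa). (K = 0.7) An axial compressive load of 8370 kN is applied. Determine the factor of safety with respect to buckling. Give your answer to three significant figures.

n ≈ 1.54

Buckling occurs about the weak axis: I_min = h·b³/12 with b = 122 mm (the shorter side).
I_min = 183×122³/12 = 2.769×10^7 mm⁴
I = 2.769×10^7 mm⁴ = 2.769×10^-5 m⁴
Effective length L_e = K·L = 0.7 × 3.01 = 2.107 m
P_cr = π²EI / L_e² = π² × 210×10⁹ × 2.769×10^-5 / 2.107² = 1.293×10^7 N
Factor of safety n = P_cr / P = 12928 / 8370 = 1.54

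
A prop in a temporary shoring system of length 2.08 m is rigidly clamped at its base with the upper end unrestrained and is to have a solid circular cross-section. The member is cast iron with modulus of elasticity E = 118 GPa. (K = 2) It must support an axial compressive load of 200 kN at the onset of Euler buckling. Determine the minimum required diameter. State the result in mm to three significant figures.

L_e = K·L = 2 × 2.08 = 4.160 m
Required I = P_cr·L_e²/(π²E) = 2.000×10^5 × 4.160² / (π² × 1.18×10^11) = 2.972×10^-6 m⁴
I_req = 2.972×10^6 mm⁴
Solid circle: I = πd⁴/64  ⇒  d = (64I/π)^(1/4) = (64×2.972×10^6/π)^(1/4) = 88.2 mm

d ≈ 88.2 mm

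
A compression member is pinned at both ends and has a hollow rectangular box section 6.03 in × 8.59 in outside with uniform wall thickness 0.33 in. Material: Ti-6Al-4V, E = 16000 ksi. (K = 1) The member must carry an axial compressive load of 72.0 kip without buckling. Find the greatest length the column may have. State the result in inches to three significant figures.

L_max ≈ 346 in

Inner dimensions: h_i = 8.59 − 2×0.33 = 7.930 in, b_i = 6.03 − 2×0.33 = 5.370 in
Weak-axis I_min = (h_o·b_o³ − h_i·b_i³)/12 with b_o = 6.03, b_i = 5.370 in (shorter outer/inner sides).
I_min = (8.59×6.03³ − 7.930×5.370³)/12 = 54.62 in⁴
At the buckling limit P_cr = P = 7.200×10^4 lb
From P_cr = π²EI/(K·L)²:  L = (1/K)·√(π²EI/P_cr) = (1/1)·√(π²×1.60×10^7×54.62/7.200×10^4)
L = 346 in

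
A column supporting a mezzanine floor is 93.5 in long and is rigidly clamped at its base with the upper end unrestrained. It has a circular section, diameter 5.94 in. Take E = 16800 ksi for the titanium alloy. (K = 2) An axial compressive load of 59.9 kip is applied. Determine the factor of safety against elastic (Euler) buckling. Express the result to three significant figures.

n ≈ 4.84

I = πd⁴/64 = π×5.94⁴/64 = 61.11 in⁴
Effective length L_e = K·L = 2 × 93.5 = 187.0 in
P_cr = π²EI / L_e² = π² × 16800×10³ × 61.11 / 187.0² = 2.898×10^5 lb
Factor of safety n = P_cr / P = 289.76 / 59.9 = 4.84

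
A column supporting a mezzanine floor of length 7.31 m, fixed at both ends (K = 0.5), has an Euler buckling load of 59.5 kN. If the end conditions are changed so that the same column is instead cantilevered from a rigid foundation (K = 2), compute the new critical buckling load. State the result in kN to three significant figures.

P_cr ≈ 3.72 kN

P_cr ∝ 1/K², so P_cr,new = P_cr,old × (K_old/K_new)² = 59.5 × (0.5/2)²
= 59.5 × 0.06250 = 3.72 kN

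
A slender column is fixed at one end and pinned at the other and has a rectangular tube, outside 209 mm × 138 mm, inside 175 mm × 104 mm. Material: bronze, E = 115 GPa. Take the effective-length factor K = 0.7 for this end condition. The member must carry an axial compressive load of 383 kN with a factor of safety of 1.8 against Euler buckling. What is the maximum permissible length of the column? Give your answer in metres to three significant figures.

L_max ≈ 9.93 m

Weak-axis I_min = (h_o·b_o³ − h_i·b_i³)/12 with b_o = 138, b_i = 104.0 mm (shorter outer/inner sides).
I_min = (209×138³ − 175.0×104.0³)/12 = 2.937×10^7 mm⁴
I = 2.937×10^-5 m⁴
Required critical load P_cr = n·P = 1.8 × 383 = 689.4 kN = 6.894×10^5 N
From P_cr = π²EI/(K·L)²:  L = (1/K)·√(π²EI/P_cr) = (1/0.7)·√(π²×1.15×10^11×2.937×10^-5/6.894×10^5)
L = 9.93 m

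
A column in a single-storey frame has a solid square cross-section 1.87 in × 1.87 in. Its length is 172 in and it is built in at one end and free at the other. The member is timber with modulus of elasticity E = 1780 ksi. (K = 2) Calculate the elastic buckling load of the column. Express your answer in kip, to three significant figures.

I = a⁴/12 = 1.87⁴/12 = 1.019 in⁴
Effective length L_e = K·L = 2 × 172 = 344.0 in
P_cr = π²EI / L_e² = π² × 1780×10³ × 1.019 / 344.0² = 151.3 lb

P_cr ≈ 0.151 kip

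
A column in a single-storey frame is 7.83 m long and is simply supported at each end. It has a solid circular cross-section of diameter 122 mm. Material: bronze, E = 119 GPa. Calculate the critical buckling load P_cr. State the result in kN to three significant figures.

P_cr ≈ 208 kN

I = πd⁴/64 = π×122⁴/64 = 1.087×10^7 mm⁴
I = 1.087×10^7 mm⁴ = 1.087×10^-5 m⁴
Effective length L_e = K·L = 1 × 7.83 = 7.830 m
P_cr = π²EI / L_e² = π² × 119×10⁹ × 1.087×10^-5 / 7.830² = 2.083×10^5 N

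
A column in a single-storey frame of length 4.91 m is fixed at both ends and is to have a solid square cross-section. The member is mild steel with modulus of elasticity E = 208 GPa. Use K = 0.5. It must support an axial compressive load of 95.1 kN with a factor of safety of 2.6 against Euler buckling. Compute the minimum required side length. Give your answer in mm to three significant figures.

Required P_cr = n·P = 2.6 × 95.1 = 247.3 kN
L_e = K·L = 0.5 × 4.91 = 2.455 m
Required I = P_cr·L_e²/(π²E) = 2.473×10^5 × 2.455² / (π² × 2.08×10^11) = 7.259×10^-7 m⁴
I_req = 7.259×10^5 mm⁴
Solid square: I = a⁴/12  ⇒  a = (12I)^(1/4) = (12×7.259×10^5)^(1/4) = 54.3 mm

a ≈ 54.3 mm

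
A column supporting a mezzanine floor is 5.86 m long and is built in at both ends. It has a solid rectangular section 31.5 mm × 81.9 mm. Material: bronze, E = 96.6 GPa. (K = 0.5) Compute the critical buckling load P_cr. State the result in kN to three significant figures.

Buckling occurs about the weak axis: I_min = h·b³/12 with b = 31.5 mm (the shorter side).
I_min = 81.9×31.5³/12 = 2.133×10^5 mm⁴
I = 2.133×10^5 mm⁴ = 2.133×10^-7 m⁴
Effective length L_e = K·L = 0.5 × 5.86 = 2.930 m
P_cr = π²EI / L_e² = π² × 96.6×10⁹ × 2.133×10^-7 / 2.930² = 2.369×10^4 N

P_cr ≈ 23.7 kN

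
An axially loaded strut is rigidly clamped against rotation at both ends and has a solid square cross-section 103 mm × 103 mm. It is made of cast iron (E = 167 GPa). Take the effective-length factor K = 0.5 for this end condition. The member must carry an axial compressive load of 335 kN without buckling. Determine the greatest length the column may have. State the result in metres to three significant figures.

I = a⁴/12 = 103⁴/12 = 9.379×10^6 mm⁴
I = 9.379×10^-6 m⁴
At the buckling limit P_cr = P = 3.350×10^5 N
From P_cr = π²EI/(K·L)²:  L = (1/K)·√(π²EI/P_cr) = (1/0.5)·√(π²×1.67×10^11×9.379×10^-6/3.350×10^5)
L = 13.6 m

L_max ≈ 13.6 m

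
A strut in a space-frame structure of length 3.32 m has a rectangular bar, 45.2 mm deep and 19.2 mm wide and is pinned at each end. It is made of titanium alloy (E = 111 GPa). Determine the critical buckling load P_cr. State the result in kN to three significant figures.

P_cr ≈ 2.65 kN

Buckling occurs about the weak axis: I_min = h·b³/12 with b = 19.2 mm (the shorter side).
I_min = 45.2×19.2³/12 = 2.666×10^4 mm⁴
I = 2.666×10^4 mm⁴ = 2.666×10^-8 m⁴
Effective length L_e = K·L = 1 × 3.32 = 3.320 m
P_cr = π²EI / L_e² = π² × 111×10⁹ × 2.666×10^-8 / 3.320² = 2.650×10^3 N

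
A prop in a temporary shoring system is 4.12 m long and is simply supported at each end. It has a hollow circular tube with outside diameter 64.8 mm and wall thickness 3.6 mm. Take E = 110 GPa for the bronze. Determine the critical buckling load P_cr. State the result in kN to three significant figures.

P_cr ≈ 20.8 kN

Inner diameter d_i = 64.8 − 2×3.6 = 57.60 mm
I = π(d_o⁴ − d_i⁴)/64 = π(64.8⁴ − 57.60⁴)/64 = 3.252×10^5 mm⁴
I = 3.252×10^5 mm⁴ = 3.252×10^-7 m⁴
Effective length L_e = K·L = 1 × 4.12 = 4.120 m
P_cr = π²EI / L_e² = π² × 110×10⁹ × 3.252×10^-7 / 4.120² = 2.080×10^4 N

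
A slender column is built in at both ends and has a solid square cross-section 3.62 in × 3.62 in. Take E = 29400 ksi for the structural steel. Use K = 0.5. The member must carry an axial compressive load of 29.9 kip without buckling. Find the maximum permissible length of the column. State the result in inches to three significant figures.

I = a⁴/12 = 3.62⁴/12 = 14.31 in⁴
At the buckling limit P_cr = P = 2.990×10^4 lb
From P_cr = π²EI/(K·L)²:  L = (1/K)·√(π²EI/P_cr) = (1/0.5)·√(π²×2.94×10^7×14.31/2.990×10^4)
L = 745 in

L_max ≈ 745 in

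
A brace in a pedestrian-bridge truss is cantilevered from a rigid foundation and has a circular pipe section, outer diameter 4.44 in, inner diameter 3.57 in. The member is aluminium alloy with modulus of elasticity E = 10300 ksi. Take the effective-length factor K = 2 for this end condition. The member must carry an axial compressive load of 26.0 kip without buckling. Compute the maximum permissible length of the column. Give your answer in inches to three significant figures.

d_o = 4.44 in, d_i = 3.57 in
I = π(d_o⁴ − d_i⁴)/64 = π(4.44⁴ − 3.570⁴)/64 = 11.10 in⁴
At the buckling limit P_cr = P = 2.600×10^4 lb
From P_cr = π²EI/(K·L)²:  L = (1/K)·√(π²EI/P_cr) = (1/2)·√(π²×1.03×10^7×11.10/2.600×10^4)
L = 104 in

L_max ≈ 104 in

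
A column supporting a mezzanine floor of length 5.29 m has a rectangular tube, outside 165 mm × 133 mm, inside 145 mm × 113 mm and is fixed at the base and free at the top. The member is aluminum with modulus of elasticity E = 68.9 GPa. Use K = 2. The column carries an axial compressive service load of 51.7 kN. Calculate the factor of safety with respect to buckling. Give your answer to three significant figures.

Weak-axis I_min = (h_o·b_o³ − h_i·b_i³)/12 with b_o = 133, b_i = 113.0 mm (shorter outer/inner sides).
I_min = (165×133³ − 145.0×113.0³)/12 = 1.491×10^7 mm⁴
I = 1.491×10^7 mm⁴ = 1.491×10^-5 m⁴
Effective length L_e = K·L = 2 × 5.29 = 10.58 m
P_cr = π²EI / L_e² = π² × 68.9×10⁹ × 1.491×10^-5 / 10.58² = 9.060×10^4 N
Factor of safety n = P_cr / P = 90.601 / 51.7 = 1.75

n ≈ 1.75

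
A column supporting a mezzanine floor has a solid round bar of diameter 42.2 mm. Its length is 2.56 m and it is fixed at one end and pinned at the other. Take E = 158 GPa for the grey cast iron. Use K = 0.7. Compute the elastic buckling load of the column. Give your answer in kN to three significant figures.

P_cr ≈ 75.6 kN

I = πd⁴/64 = π×42.2⁴/64 = 1.557×10^5 mm⁴
I = 1.557×10^5 mm⁴ = 1.557×10^-7 m⁴
Effective length L_e = K·L = 0.7 × 2.56 = 1.792 m
P_cr = π²EI / L_e² = π² × 158×10⁹ × 1.557×10^-7 / 1.792² = 7.560×10^4 N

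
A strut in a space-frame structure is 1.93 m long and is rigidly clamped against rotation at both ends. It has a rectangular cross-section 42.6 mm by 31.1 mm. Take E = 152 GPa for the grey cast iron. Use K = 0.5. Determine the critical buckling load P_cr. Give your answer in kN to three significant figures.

P_cr ≈ 172 kN

Buckling occurs about the weak axis: I_min = h·b³/12 with b = 31.1 mm (the shorter side).
I_min = 42.6×31.1³/12 = 1.068×10^5 mm⁴
I = 1.068×10^5 mm⁴ = 1.068×10^-7 m⁴
Effective length L_e = K·L = 0.5 × 1.93 = 0.9650 m
P_cr = π²EI / L_e² = π² × 152×10⁹ × 1.068×10^-7 / 0.9650² = 1.720×10^5 N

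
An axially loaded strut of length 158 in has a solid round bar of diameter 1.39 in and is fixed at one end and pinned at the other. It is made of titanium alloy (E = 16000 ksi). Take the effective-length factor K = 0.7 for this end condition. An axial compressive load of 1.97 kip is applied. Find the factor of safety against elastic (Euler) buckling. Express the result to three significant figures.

n ≈ 1.20

I = πd⁴/64 = π×1.39⁴/64 = 0.1832 in⁴
Effective length L_e = K·L = 0.7 × 158 = 110.6 in
P_cr = π²EI / L_e² = π² × 16000×10³ × 0.1832 / 110.6² = 2.366×10^3 lb
Factor of safety n = P_cr / P = 2.3656 / 1.97 = 1.20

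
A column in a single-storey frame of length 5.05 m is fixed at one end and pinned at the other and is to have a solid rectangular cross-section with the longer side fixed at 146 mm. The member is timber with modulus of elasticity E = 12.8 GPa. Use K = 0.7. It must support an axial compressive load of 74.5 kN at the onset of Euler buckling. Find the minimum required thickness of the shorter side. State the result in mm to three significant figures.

L_e = K·L = 0.7 × 5.05 = 3.535 m
Required I = P_cr·L_e²/(π²E) = 7.450×10^4 × 3.535² / (π² × 1.28×10^10) = 7.369×10^-6 m⁴
I_req = 7.369×10^6 mm⁴
Rectangle, weak axis: I_min = h·b³/12 with h = 146 mm fixed  ⇒  b = (12I/h)^(1/3) = 84.6 mm

b ≈ 84.6 mm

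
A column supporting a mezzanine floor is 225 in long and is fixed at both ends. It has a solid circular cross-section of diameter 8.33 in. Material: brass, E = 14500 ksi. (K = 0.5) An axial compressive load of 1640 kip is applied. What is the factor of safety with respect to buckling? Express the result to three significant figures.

n ≈ 1.63

I = πd⁴/64 = π×8.33⁴/64 = 236.3 in⁴
Effective length L_e = K·L = 0.5 × 225 = 112.5 in
P_cr = π²EI / L_e² = π² × 14500×10³ × 236.3 / 112.5² = 2.672×10^6 lb
Factor of safety n = P_cr / P = 2672.5 / 1640 = 1.63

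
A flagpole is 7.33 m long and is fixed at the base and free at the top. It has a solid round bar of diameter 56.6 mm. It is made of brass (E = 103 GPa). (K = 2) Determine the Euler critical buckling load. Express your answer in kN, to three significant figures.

I = πd⁴/64 = π×56.6⁴/64 = 5.038×10^5 mm⁴
I = 5.038×10^5 mm⁴ = 5.038×10^-7 m⁴
Effective length L_e = K·L = 2 × 7.33 = 14.66 m
P_cr = π²EI / L_e² = π² × 103×10⁹ × 5.038×10^-7 / 14.66² = 2.383×10^3 N

P_cr ≈ 2.38 kN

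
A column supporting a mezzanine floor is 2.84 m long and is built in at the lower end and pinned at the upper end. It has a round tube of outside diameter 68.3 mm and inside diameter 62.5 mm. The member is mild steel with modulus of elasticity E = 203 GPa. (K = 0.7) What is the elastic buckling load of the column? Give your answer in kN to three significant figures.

d_o = 68.3 mm, d_i = 62.5 mm
I = π(d_o⁴ − d_i⁴)/64 = π(68.3⁴ − 62.50⁴)/64 = 3.192×10^5 mm⁴
I = 3.192×10^5 mm⁴ = 3.192×10^-7 m⁴
Effective length L_e = K·L = 0.7 × 2.84 = 1.988 m
P_cr = π²EI / L_e² = π² × 203×10⁹ × 3.192×10^-7 / 1.988² = 1.618×10^5 N

P_cr ≈ 162 kN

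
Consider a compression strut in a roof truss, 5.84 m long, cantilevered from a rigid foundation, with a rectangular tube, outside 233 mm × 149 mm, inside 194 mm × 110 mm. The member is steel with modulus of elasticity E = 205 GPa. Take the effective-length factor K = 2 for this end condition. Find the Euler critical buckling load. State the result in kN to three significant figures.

Weak-axis I_min = (h_o·b_o³ − h_i·b_i³)/12 with b_o = 149, b_i = 110.0 mm (shorter outer/inner sides).
I_min = (233×149³ − 194.0×110.0³)/12 = 4.271×10^7 mm⁴
I = 4.271×10^7 mm⁴ = 4.271×10^-5 m⁴
Effective length L_e = K·L = 2 × 5.84 = 11.68 m
P_cr = π²EI / L_e² = π² × 205×10⁹ × 4.271×10^-5 / 11.68² = 6.335×10^5 N

P_cr ≈ 633 kN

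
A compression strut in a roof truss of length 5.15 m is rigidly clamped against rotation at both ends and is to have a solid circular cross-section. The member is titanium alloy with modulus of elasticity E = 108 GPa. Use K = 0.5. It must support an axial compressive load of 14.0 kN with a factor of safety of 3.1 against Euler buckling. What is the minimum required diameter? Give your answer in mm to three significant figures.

Required P_cr = n·P = 3.1 × 14.0 = 43.40 kN
L_e = K·L = 0.5 × 5.15 = 2.575 m
Required I = P_cr·L_e²/(π²E) = 4.340×10^4 × 2.575² / (π² × 1.08×10^11) = 2.700×10^-7 m⁴
I_req = 2.700×10^5 mm⁴
Solid circle: I = πd⁴/64  ⇒  d = (64I/π)^(1/4) = (64×2.700×10^5/π)^(1/4) = 48.4 mm

d ≈ 48.4 mm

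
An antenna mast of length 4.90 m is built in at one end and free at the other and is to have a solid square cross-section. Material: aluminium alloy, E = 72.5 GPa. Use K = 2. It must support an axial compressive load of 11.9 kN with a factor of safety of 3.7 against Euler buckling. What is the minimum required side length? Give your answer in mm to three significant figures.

a ≈ 91.8 mm

Required P_cr = n·P = 3.7 × 11.9 = 44.03 kN
L_e = K·L = 2 × 4.90 = 9.800 m
Required I = P_cr·L_e²/(π²E) = 4.403×10^4 × 9.800² / (π² × 7.25×10^10) = 5.910×10^-6 m⁴
I_req = 5.910×10^6 mm⁴
Solid square: I = a⁴/12  ⇒  a = (12I)^(1/4) = (12×5.910×10^6)^(1/4) = 91.8 mm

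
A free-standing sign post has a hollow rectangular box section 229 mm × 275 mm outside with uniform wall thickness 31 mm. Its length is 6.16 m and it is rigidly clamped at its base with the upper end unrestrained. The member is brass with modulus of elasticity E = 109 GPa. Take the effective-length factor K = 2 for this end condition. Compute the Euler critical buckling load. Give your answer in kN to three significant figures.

P_cr ≈ 1360 kN

Inner dimensions: h_i = 275 − 2×31 = 213.0 mm, b_i = 229 − 2×31 = 167.0 mm
Weak-axis I_min = (h_o·b_o³ − h_i·b_i³)/12 with b_o = 229, b_i = 167.0 mm (shorter outer/inner sides).
I_min = (275×229³ − 213.0×167.0³)/12 = 1.925×10^8 mm⁴
I = 1.925×10^8 mm⁴ = 1.925×10^-4 m⁴
Effective length L_e = K·L = 2 × 6.16 = 12.32 m
P_cr = π²EI / L_e² = π² × 109×10⁹ × 1.925×10^-4 / 12.32² = 1.365×10^6 N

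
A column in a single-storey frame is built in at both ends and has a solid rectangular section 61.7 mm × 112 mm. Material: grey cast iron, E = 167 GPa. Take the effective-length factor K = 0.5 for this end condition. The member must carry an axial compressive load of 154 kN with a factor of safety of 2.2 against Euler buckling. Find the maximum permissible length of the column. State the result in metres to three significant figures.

Buckling occurs about the weak axis: I_min = h·b³/12 with b = 61.7 mm (the shorter side).
I_min = 112×61.7³/12 = 2.192×10^6 mm⁴
I = 2.192×10^-6 m⁴
Required critical load P_cr = n·P = 2.2 × 154 = 338.8 kN = 3.388×10^5 N
From P_cr = π²EI/(K·L)²:  L = (1/K)·√(π²EI/P_cr) = (1/0.5)·√(π²×1.67×10^11×2.192×10^-6/3.388×10^5)
L = 6.53 m

L_max ≈ 6.53 m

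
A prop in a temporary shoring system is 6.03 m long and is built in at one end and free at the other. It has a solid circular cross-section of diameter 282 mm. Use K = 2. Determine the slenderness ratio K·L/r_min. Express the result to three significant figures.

λ ≈ 171

For a solid circle r = d/4 = 282/4 = 70.50 mm
L_e = K·L = 2 × 6.03 m = 12.06 m = 12060 mm
λ = L_e / r_min = 12060 / 70.50 = 171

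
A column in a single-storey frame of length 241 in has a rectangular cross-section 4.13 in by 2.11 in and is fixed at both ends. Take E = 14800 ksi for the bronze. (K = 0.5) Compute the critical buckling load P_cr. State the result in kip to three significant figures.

P_cr ≈ 32.5 kip

Buckling occurs about the weak axis: I_min = h·b³/12 with b = 2.11 in (the shorter side).
I_min = 4.13×2.11³/12 = 3.233 in⁴
Effective length L_e = K·L = 0.5 × 241 = 120.5 in
P_cr = π²EI / L_e² = π² × 14800×10³ × 3.233 / 120.5² = 3.252×10^4 lb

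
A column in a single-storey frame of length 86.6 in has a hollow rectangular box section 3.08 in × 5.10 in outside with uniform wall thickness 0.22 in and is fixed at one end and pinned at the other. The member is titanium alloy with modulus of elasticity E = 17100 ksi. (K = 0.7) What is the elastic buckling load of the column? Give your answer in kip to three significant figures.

P_cr ≈ 242 kip

Inner dimensions: h_i = 5.10 − 2×0.22 = 4.660 in, b_i = 3.08 − 2×0.22 = 2.640 in
Weak-axis I_min = (h_o·b_o³ − h_i·b_i³)/12 with b_o = 3.08, b_i = 2.640 in (shorter outer/inner sides).
I_min = (5.10×3.08³ − 4.660×2.640³)/12 = 5.272 in⁴
Effective length L_e = K·L = 0.7 × 86.6 = 60.62 in
P_cr = π²EI / L_e² = π² × 17100×10³ × 5.272 / 60.62² = 2.421×10^5 lb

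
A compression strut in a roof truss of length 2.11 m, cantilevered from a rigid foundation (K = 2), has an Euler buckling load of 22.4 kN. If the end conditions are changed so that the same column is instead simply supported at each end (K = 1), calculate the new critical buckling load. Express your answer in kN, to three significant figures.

P_cr ∝ 1/K², so P_cr,new = P_cr,old × (K_old/K_new)² = 22.4 × (2/1)²
= 22.4 × 4.000 = 89.6 kN

P_cr ≈ 89.6 kN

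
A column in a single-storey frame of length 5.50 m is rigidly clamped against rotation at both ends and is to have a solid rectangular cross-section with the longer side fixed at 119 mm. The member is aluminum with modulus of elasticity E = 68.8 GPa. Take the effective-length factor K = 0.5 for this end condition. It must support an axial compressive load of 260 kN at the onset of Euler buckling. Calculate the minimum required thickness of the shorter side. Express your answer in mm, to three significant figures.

b ≈ 66.3 mm

L_e = K·L = 0.5 × 5.50 = 2.750 m
Required I = P_cr·L_e²/(π²E) = 2.600×10^5 × 2.750² / (π² × 6.88×10^10) = 2.896×10^-6 m⁴
I_req = 2.896×10^6 mm⁴
Rectangle, weak axis: I_min = h·b³/12 with h = 119 mm fixed  ⇒  b = (12I/h)^(1/3) = 66.3 mm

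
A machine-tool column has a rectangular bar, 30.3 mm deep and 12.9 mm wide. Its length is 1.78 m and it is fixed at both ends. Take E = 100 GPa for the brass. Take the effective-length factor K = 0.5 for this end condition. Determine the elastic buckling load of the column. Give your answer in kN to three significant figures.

P_cr ≈ 6.75 kN

Buckling occurs about the weak axis: I_min = h·b³/12 with b = 12.9 mm (the shorter side).
I_min = 30.3×12.9³/12 = 5.420×10^3 mm⁴
I = 5.420×10^3 mm⁴ = 5.420×10^-9 m⁴
Effective length L_e = K·L = 0.5 × 1.78 = 0.8900 m
P_cr = π²EI / L_e² = π² × 100×10⁹ × 5.420×10^-9 / 0.8900² = 6.754×10^3 N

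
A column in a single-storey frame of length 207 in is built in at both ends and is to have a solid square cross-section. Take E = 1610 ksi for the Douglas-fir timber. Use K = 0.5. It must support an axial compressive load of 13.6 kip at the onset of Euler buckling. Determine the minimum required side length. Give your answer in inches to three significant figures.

a ≈ 3.24 in

L_e = K·L = 0.5 × 207 = 103.5 in
Required I = P_cr·L_e²/(π²E) = 1.360×10^4 × 103.5² / (π² × 1.61×10^6) = 9.168 in⁴
Solid square: I = a⁴/12  ⇒  a = (12I)^(1/4) = (12×9.168)^(1/4) = 3.24 in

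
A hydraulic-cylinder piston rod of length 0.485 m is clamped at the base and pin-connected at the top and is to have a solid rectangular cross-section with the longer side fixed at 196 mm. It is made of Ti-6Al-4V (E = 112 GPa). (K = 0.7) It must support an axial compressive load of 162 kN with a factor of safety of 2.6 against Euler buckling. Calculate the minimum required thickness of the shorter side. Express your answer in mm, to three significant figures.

b ≈ 13.9 mm

Required P_cr = n·P = 2.6 × 162 = 421.2 kN
L_e = K·L = 0.7 × 0.485 = 0.3395 m
Required I = P_cr·L_e²/(π²E) = 4.212×10^5 × 0.3395² / (π² × 1.12×10^11) = 4.392×10^-8 m⁴
I_req = 4.392×10^4 mm⁴
Rectangle, weak axis: I_min = h·b³/12 with h = 196 mm fixed  ⇒  b = (12I/h)^(1/3) = 13.9 mm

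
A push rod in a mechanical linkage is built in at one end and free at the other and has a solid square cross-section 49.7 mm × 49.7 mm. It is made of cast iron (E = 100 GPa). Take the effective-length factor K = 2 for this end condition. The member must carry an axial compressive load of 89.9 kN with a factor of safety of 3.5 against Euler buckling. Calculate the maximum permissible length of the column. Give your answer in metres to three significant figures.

I = a⁴/12 = 49.7⁴/12 = 5.084×10^5 mm⁴
I = 5.084×10^-7 m⁴
Required critical load P_cr = n·P = 3.5 × 89.9 = 314.7 kN = 3.147×10^5 N
From P_cr = π²EI/(K·L)²:  L = (1/K)·√(π²EI/P_cr) = (1/2)·√(π²×1.00×10^11×5.084×10^-7/3.147×10^5)
L = 0.631 m

L_max ≈ 0.631 m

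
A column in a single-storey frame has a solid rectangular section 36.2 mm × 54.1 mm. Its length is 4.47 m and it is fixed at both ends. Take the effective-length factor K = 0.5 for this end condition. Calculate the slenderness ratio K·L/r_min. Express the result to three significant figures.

For a rectangle r_min = b/√12 = 36.2/√12 = 10.45 mm
L_e = K·L = 0.5 × 4.47 m = 2.235 m = 2235.0 mm
λ = L_e / r_min = 2235.0 / 10.45 = 214

λ ≈ 214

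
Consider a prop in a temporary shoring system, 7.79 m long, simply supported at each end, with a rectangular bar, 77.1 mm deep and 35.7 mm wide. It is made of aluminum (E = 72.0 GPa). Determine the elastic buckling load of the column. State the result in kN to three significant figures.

P_cr ≈ 3.42 kN

Buckling occurs about the weak axis: I_min = h·b³/12 with b = 35.7 mm (the shorter side).
I_min = 77.1×35.7³/12 = 2.923×10^5 mm⁴
I = 2.923×10^5 mm⁴ = 2.923×10^-7 m⁴
Effective length L_e = K·L = 1 × 7.79 = 7.790 m
P_cr = π²EI / L_e² = π² × 72.0×10⁹ × 2.923×10^-7 / 7.790² = 3.423×10^3 N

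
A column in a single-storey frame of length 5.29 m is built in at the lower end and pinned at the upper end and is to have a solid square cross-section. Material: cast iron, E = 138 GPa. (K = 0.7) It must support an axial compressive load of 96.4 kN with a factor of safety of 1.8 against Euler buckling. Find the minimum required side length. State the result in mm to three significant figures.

Required P_cr = n·P = 1.8 × 96.4 = 173.5 kN
L_e = K·L = 0.7 × 5.29 = 3.703 m
Required I = P_cr·L_e²/(π²E) = 1.735×10^5 × 3.703² / (π² × 1.38×10^11) = 1.747×10^-6 m⁴
I_req = 1.747×10^6 mm⁴
Solid square: I = a⁴/12  ⇒  a = (12I)^(1/4) = (12×1.747×10^6)^(1/4) = 67.7 mm

a ≈ 67.7 mm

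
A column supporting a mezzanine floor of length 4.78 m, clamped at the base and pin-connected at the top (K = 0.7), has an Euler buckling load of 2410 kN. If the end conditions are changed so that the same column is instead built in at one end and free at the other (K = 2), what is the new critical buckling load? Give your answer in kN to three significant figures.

P_cr ∝ 1/K², so P_cr,new = P_cr,old × (K_old/K_new)² = 2410 × (0.7/2)²
= 2410 × 0.1225 = 295 kN

P_cr ≈ 295 kN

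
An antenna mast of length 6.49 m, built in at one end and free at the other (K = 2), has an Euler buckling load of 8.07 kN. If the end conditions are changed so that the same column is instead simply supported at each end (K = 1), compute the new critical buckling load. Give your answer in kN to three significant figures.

P_cr ∝ 1/K², so P_cr,new = P_cr,old × (K_old/K_new)² = 8.07 × (2/1)²
= 8.07 × 4.000 = 32.3 kN

P_cr ≈ 32.3 kN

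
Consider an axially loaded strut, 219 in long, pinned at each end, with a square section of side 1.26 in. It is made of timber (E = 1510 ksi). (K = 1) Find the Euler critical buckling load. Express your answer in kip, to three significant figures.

I = a⁴/12 = 1.26⁴/12 = 0.2100 in⁴
Effective length L_e = K·L = 1 × 219 = 219.0 in
P_cr = π²EI / L_e² = π² × 1510×10³ × 0.2100 / 219.0² = 65.27 lb

P_cr ≈ 0.0653 kip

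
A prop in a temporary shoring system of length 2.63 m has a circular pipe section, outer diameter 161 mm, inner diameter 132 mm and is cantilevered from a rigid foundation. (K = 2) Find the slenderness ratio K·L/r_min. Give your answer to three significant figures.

λ ≈ 101

d_o = 161 mm, d_i = 132 mm
I = π(d_o⁴ − d_i⁴)/64 = π(161⁴ − 132.0⁴)/64 = 1.808×10^7 mm⁴
A = 6.674×10^3 mm²;  r_min = √(I/A) = √(1.808×10^7/6.674×10^3) = 52.05 mm
L_e = K·L = 2 × 2.63 m = 5.260 m = 5260.0 mm
λ = L_e / r_min = 5260.0 / 52.05 = 101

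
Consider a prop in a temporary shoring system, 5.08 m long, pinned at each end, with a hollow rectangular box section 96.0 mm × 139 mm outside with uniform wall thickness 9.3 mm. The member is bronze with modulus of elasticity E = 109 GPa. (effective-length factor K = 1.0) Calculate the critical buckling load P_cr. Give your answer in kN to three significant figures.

Inner dimensions: h_i = 139 − 2×9.3 = 120.4 mm, b_i = 96.0 − 2×9.3 = 77.40 mm
Weak-axis I_min = (h_o·b_o³ − h_i·b_i³)/12 with b_o = 96.0, b_i = 77.40 mm (shorter outer/inner sides).
I_min = (139×96.0³ − 120.4×77.40³)/12 = 5.596×10^6 mm⁴
I = 5.596×10^6 mm⁴ = 5.596×10^-6 m⁴
Effective length L_e = K·L = 1 × 5.08 = 5.080 m
P_cr = π²EI / L_e² = π² × 109×10⁹ × 5.596×10^-6 / 5.080² = 2.333×10^5 N

P_cr ≈ 233 kN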